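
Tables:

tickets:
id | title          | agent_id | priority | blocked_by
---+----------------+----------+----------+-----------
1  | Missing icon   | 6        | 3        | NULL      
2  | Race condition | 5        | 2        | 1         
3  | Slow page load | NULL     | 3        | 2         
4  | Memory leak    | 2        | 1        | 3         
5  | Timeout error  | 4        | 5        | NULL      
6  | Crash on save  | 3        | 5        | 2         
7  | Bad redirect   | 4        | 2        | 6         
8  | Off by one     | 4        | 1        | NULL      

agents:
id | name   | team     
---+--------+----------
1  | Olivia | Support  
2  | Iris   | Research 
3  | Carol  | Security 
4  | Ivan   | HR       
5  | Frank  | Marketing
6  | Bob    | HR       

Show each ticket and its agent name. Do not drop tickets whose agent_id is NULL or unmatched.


LEFT JOIN keeps every row from tickets (the left table); where agent_id has no match in agents, the agent columns become NULL. Walk through each ticket:
  - ticket 1 (Missing icon): agent_id=6 -> matches Bob
  - ticket 2 (Race condition): agent_id=5 -> matches Frank
  - ticket 3 (Slow page load): agent_id=NULL, no match -> kept with NULL
  - ticket 4 (Memory leak): agent_id=2 -> matches Iris
  - ticket 5 (Timeout error): agent_id=4 -> matches Ivan
  - ticket 6 (Crash on save): agent_id=3 -> matches Carol
  - ticket 7 (Bad redirect): agent_id=4 -> matches Ivan
  - ticket 8 (Off by one): agent_id=4 -> matches Ivan
All 8 rows appear; 1 has NULL agent.

SQL:
SELECT a.title, b.name AS agent
FROM tickets a
LEFT JOIN agents b ON a.agent_id = b.id

Result:
title          | agent
---------------+------
Missing icon   | Bob  
Race condition | Frank
Slow page load | NULL 
Memory leak    | Iris 
Timeout error  | Ivan 
Crash on save  | Carol
Bad redirect   | Ivan 
Off by one     | Ivan 


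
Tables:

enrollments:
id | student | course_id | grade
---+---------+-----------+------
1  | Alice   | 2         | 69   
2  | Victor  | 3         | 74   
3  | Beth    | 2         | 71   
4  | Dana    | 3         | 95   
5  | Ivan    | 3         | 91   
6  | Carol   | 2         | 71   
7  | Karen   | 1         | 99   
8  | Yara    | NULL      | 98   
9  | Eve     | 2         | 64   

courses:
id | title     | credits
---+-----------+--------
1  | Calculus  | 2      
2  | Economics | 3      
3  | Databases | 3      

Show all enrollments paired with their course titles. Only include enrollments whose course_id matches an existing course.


INNER JOIN keeps only enrollments rows whose course_id matches an id in courses. Walk through each enrollment:
  - enrollment 1 (Alice): course_id=2 -> matches Economics
  - enrollment 2 (Victor): course_id=3 -> matches Databases
  - enrollment 3 (Beth): course_id=2 -> matches Economics
  - enrollment 4 (Dana): course_id=3 -> matches Databases
  - enrollment 5 (Ivan): course_id=3 -> matches Databases
  - enrollment 6 (Carol): course_id=2 -> matches Economics
  - enrollment 7 (Karen): course_id=1 -> matches Calculus
  - enrollment 8 (Yara): course_id=NULL, no match -> dropped
  - enrollment 9 (Eve): course_id=2 -> matches Economics
So 1 of 9 rows is dropped.

SQL:
SELECT a.student, b.title AS course
FROM enrollments a
INNER JOIN courses b ON a.course_id = b.id

Result:
student | course   
--------+----------
Alice   | Economics
Victor  | Databases
Beth    | Economics
Dana    | Databases
Ivan    | Databases
Carol   | Economics
Karen   | Calculus 
Eve     | Economics


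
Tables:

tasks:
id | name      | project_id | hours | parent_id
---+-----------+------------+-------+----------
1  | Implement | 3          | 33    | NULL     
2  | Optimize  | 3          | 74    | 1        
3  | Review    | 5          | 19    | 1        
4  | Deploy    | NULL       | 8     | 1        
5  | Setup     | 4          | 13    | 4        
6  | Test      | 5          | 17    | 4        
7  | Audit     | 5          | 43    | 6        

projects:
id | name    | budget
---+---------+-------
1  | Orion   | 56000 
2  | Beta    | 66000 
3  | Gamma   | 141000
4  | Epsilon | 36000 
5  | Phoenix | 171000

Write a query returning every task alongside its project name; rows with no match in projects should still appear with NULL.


LEFT JOIN keeps every row from tasks (the left table); where project_id has no match in projects, the project columns become NULL. Walk through each task:
  - task 1 (Implement): project_id=3 -> matches Gamma
  - task 2 (Optimize): project_id=3 -> matches Gamma
  - task 3 (Review): project_id=5 -> matches Phoenix
  - task 4 (Deploy): project_id=NULL, no match -> kept with NULL
  - task 5 (Setup): project_id=4 -> matches Epsilon
  - task 6 (Test): project_id=5 -> matches Phoenix
  - task 7 (Audit): project_id=5 -> matches Phoenix
All 7 rows appear; 1 has NULL project.

SQL:
SELECT a.name, b.name AS project
FROM tasks a
LEFT JOIN projects b ON a.project_id = b.id

Result:
name      | project
----------+--------
Implement | Gamma  
Optimize  | Gamma  
Review    | Phoenix
Deploy    | NULL   
Setup     | Epsilon
Test      | Phoenix
Audit     | Phoenix


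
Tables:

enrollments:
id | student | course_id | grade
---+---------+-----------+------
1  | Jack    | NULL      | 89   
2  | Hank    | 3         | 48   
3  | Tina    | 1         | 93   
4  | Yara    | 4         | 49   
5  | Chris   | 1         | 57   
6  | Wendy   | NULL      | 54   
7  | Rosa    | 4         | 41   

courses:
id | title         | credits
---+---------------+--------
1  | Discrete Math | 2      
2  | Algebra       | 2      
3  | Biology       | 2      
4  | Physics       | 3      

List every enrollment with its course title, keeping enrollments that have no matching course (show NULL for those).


LEFT JOIN keeps every row from enrollments (the left table); where course_id has no match in courses, the course columns become NULL. Walk through each enrollment:
  - enrollment 1 (Jack): course_id=NULL, no match -> kept with NULL
  - enrollment 2 (Hank): course_id=3 -> matches Biology
  - enrollment 3 (Tina): course_id=1 -> matches Discrete Math
  - enrollment 4 (Yara): course_id=4 -> matches Physics
  - enrollment 5 (Chris): course_id=1 -> matches Discrete Math
  - enrollment 6 (Wendy): course_id=NULL, no match -> kept with NULL
  - enrollment 7 (Rosa): course_id=4 -> matches Physics
All 7 rows appear; 2 have NULL course.

SQL:
SELECT a.student, b.title AS course
FROM enrollments a
LEFT JOIN courses b ON a.course_id = b.id

Result:
student | course       
--------+--------------
Jack    | NULL         
Hank    | Biology      
Tina    | Discrete Math
Yara    | Physics      
Chris   | Discrete Math
Wendy   | NULL         
Rosa    | Physics      


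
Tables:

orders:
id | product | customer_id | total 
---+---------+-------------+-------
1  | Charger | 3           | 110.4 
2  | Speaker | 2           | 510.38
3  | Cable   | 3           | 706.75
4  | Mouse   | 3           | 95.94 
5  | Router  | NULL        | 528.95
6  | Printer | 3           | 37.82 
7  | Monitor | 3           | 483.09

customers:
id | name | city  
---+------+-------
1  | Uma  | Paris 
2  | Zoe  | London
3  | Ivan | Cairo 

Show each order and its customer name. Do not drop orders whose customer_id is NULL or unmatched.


LEFT JOIN keeps every row from orders (the left table); where customer_id has no match in customers, the customer columns become NULL. Walk through each order:
  - order 1 (Charger): customer_id=3 -> matches Ivan
  - order 2 (Speaker): customer_id=2 -> matches Zoe
  - order 3 (Cable): customer_id=3 -> matches Ivan
  - order 4 (Mouse): customer_id=3 -> matches Ivan
  - order 5 (Router): customer_id=NULL, no match -> kept with NULL
  - order 6 (Printer): customer_id=3 -> matches Ivan
  - order 7 (Monitor): customer_id=3 -> matches Ivan
All 7 rows appear; 1 has NULL customer.

SQL:
SELECT a.product, b.name AS customer
FROM orders a
LEFT JOIN customers b ON a.customer_id = b.id

Result:
product | customer
--------+---------
Charger | Ivan    
Speaker | Zoe     
Cable   | Ivan    
Mouse   | Ivan    
Router  | NULL    
Printer | Ivan    
Monitor | Ivan    


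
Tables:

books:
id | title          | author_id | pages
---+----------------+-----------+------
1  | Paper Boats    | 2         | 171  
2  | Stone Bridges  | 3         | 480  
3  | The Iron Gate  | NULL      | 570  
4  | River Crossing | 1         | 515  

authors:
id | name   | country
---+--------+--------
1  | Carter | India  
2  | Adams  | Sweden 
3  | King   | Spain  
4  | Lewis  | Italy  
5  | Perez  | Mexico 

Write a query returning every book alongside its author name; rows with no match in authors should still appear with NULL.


LEFT JOIN keeps every row from books (the left table); where author_id has no match in authors, the author columns become NULL. Walk through each book:
  - book 1 (Paper Boats): author_id=2 -> matches Adams
  - book 2 (Stone Bridges): author_id=3 -> matches King
  - book 3 (The Iron Gate): author_id=NULL, no match -> kept with NULL
  - book 4 (River Crossing): author_id=1 -> matches Carter
All 4 rows appear; 1 has NULL author.

SQL:
SELECT a.title, b.name AS author
FROM books a
LEFT JOIN authors b ON a.author_id = b.id

Result:
title          | author
---------------+-------
Paper Boats    | Adams 
Stone Bridges  | King  
The Iron Gate  | NULL  
River Crossing | Carter


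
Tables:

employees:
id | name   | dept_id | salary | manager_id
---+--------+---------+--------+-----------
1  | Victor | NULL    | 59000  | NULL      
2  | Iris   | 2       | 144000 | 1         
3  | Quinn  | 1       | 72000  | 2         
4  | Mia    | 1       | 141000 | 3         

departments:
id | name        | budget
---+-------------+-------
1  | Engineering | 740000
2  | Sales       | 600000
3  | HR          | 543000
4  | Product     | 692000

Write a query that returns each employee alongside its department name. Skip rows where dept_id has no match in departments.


INNER JOIN keeps only employees rows whose dept_id matches an id in departments. Walk through each employee:
  - employee 1 (Victor): dept_id=NULL, no match -> dropped
  - employee 2 (Iris): dept_id=2 -> matches Sales
  - employee 3 (Quinn): dept_id=1 -> matches Engineering
  - employee 4 (Mia): dept_id=1 -> matches Engineering
So 1 of 4 rows is dropped.

SQL:
SELECT a.name, b.name AS department
FROM employees a
INNER JOIN departments b ON a.dept_id = b.id

Result:
name  | department 
------+------------
Iris  | Sales      
Quinn | Engineering
Mia   | Engineering


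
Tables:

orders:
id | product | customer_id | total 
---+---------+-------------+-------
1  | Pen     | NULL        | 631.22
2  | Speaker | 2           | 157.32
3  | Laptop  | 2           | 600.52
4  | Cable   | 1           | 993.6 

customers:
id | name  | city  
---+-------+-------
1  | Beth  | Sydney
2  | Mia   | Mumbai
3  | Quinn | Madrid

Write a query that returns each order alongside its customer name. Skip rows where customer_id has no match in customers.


INNER JOIN keeps only orders rows whose customer_id matches an id in customers. Walk through each order:
  - order 1 (Pen): customer_id=NULL, no match -> dropped
  - order 2 (Speaker): customer_id=2 -> matches Mia
  - order 3 (Laptop): customer_id=2 -> matches Mia
  - order 4 (Cable): customer_id=1 -> matches Beth
So 1 of 4 rows is dropped.

SQL:
SELECT a.product, b.name AS customer
FROM orders a
INNER JOIN customers b ON a.customer_id = b.id

Result:
product | customer
--------+---------
Speaker | Mia     
Laptop  | Mia     
Cable   | Beth    


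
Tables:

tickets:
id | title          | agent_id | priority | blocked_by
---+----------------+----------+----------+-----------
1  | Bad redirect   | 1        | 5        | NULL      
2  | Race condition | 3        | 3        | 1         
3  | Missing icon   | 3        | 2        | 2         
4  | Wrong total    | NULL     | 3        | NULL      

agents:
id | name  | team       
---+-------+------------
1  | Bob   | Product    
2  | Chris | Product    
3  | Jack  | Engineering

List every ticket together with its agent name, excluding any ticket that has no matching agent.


INNER JOIN keeps only tickets rows whose agent_id matches an id in agents. Walk through each ticket:
  - ticket 1 (Bad redirect): agent_id=1 -> matches Bob
  - ticket 2 (Race condition): agent_id=3 -> matches Jack
  - ticket 3 (Missing icon): agent_id=3 -> matches Jack
  - ticket 4 (Wrong total): agent_id=NULL, no match -> dropped
So 1 of 4 rows is dropped.

SQL:
SELECT a.title, b.name AS agent
FROM tickets a
INNER JOIN agents b ON a.agent_id = b.id

Result:
title          | agent
---------------+------
Bad redirect   | Bob  
Race condition | Jack 
Missing icon   | Jack 


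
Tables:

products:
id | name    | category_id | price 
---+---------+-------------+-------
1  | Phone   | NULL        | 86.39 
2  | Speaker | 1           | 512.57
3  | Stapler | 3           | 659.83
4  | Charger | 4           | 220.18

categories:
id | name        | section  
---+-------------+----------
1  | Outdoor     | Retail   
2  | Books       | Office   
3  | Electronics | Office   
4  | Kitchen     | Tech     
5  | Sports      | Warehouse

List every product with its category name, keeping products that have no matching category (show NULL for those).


LEFT JOIN keeps every row from products (the left table); where category_id has no match in categories, the category columns become NULL. Walk through each product:
  - product 1 (Phone): category_id=NULL, no match -> kept with NULL
  - product 2 (Speaker): category_id=1 -> matches Outdoor
  - product 3 (Stapler): category_id=3 -> matches Electronics
  - product 4 (Charger): category_id=4 -> matches Kitchen
All 4 rows appear; 1 has NULL category.

SQL:
SELECT a.name, b.name AS category
FROM products a
LEFT JOIN categories b ON a.category_id = b.id

Result:
name    | category   
--------+------------
Phone   | NULL       
Speaker | Outdoor    
Stapler | Electronics
Charger | Kitchen    


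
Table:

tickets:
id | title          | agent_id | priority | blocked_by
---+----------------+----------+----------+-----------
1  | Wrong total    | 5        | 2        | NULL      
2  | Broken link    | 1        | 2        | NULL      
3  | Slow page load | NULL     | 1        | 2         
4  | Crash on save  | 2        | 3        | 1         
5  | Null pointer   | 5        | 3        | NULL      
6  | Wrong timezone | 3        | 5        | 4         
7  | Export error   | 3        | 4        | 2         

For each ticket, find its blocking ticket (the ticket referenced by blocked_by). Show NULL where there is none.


This is a self-join: tickets is joined to a second copy of itself, matching each row's blocked_by to another row's id. Use LEFT JOIN so rows with blocked_by=NULL are kept.
  - ticket 1 (Wrong total): blocked_by=NULL -> NULL
  - ticket 2 (Broken link): blocked_by=NULL -> NULL
  - ticket 3 (Slow page load): blocked_by=2 -> Broken link
  - ticket 4 (Crash on save): blocked_by=1 -> Wrong total
  - ticket 5 (Null pointer): blocked_by=NULL -> NULL
  - ticket 6 (Wrong timezone): blocked_by=4 -> Crash on save
  - ticket 7 (Export error): blocked_by=2 -> Broken link

SQL:
SELECT a.title AS item, b.title AS blocked_by
FROM tickets a
LEFT JOIN tickets b ON a.blocked_by = b.id

Result:
item           | blocked_by   
---------------+--------------
Wrong total    | NULL         
Broken link    | NULL         
Slow page load | Broken link  
Crash on save  | Wrong total  
Null pointer   | NULL         
Wrong timezone | Crash on save
Export error   | Broken link  


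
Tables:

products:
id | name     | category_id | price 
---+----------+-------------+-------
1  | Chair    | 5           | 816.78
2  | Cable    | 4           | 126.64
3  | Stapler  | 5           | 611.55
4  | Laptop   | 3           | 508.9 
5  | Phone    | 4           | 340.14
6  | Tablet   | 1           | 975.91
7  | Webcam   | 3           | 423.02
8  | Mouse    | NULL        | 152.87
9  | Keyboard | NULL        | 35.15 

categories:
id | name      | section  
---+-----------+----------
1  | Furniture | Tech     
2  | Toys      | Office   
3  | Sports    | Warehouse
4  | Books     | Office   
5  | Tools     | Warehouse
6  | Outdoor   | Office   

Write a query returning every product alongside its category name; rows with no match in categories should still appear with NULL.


LEFT JOIN keeps every row from products (the left table); where category_id has no match in categories, the category columns become NULL. Walk through each product:
  - product 1 (Chair): category_id=5 -> matches Tools
  - product 2 (Cable): category_id=4 -> matches Books
  - product 3 (Stapler): category_id=5 -> matches Tools
  - product 4 (Laptop): category_id=3 -> matches Sports
  - product 5 (Phone): category_id=4 -> matches Books
  - product 6 (Tablet): category_id=1 -> matches Furniture
  - product 7 (Webcam): category_id=3 -> matches Sports
  - product 8 (Mouse): category_id=NULL, no match -> kept with NULL
  - product 9 (Keyboard): category_id=NULL, no match -> kept with NULL
All 9 rows appear; 2 have NULL category.

SQL:
SELECT a.name, b.name AS category
FROM products a
LEFT JOIN categories b ON a.category_id = b.id

Result:
name     | category 
---------+----------
Chair    | Tools    
Cable    | Books    
Stapler  | Tools    
Laptop   | Sports   
Phone    | Books    
Tablet   | Furniture
Webcam   | Sports   
Mouse    | NULL     
Keyboard | NULL     


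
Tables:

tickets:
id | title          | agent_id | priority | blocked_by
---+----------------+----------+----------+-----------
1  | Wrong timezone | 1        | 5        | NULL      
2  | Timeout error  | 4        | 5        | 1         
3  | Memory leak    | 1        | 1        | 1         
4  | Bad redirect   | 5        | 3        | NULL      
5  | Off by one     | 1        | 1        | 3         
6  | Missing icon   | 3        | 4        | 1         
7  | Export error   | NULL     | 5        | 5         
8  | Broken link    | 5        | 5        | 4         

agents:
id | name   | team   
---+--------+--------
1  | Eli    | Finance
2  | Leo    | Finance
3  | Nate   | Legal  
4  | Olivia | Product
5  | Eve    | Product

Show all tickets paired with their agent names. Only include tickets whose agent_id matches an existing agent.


INNER JOIN keeps only tickets rows whose agent_id matches an id in agents. Walk through each ticket:
  - ticket 1 (Wrong timezone): agent_id=1 -> matches Eli
  - ticket 2 (Timeout error): agent_id=4 -> matches Olivia
  - ticket 3 (Memory leak): agent_id=1 -> matches Eli
  - ticket 4 (Bad redirect): agent_id=5 -> matches Eve
  - ticket 5 (Off by one): agent_id=1 -> matches Eli
  - ticket 6 (Missing icon): agent_id=3 -> matches Nate
  - ticket 7 (Export error): agent_id=NULL, no match -> dropped
  - ticket 8 (Broken link): agent_id=5 -> matches Eve
So 1 of 8 rows is dropped.

SQL:
SELECT a.title, b.name AS agent
FROM tickets a
INNER JOIN agents b ON a.agent_id = b.id

Result:
title          | agent 
---------------+-------
Wrong timezone | Eli   
Timeout error  | Olivia
Memory leak    | Eli   
Bad redirect   | Eve   
Off by one     | Eli   
Missing icon   | Nate  
Broken link    | Eve   


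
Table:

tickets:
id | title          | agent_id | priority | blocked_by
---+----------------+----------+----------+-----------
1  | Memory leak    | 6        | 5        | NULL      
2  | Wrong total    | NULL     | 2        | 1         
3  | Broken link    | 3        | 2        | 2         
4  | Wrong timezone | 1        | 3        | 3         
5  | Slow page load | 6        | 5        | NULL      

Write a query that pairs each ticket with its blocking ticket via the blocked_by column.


This is a self-join: tickets is joined to a second copy of itself, matching each row's blocked_by to another row's id. Use LEFT JOIN so rows with blocked_by=NULL are kept.
  - ticket 1 (Memory leak): blocked_by=NULL -> NULL
  - ticket 2 (Wrong total): blocked_by=1 -> Memory leak
  - ticket 3 (Broken link): blocked_by=2 -> Wrong total
  - ticket 4 (Wrong timezone): blocked_by=3 -> Broken link
  - ticket 5 (Slow page load): blocked_by=NULL -> NULL

SQL:
SELECT a.title AS item, b.title AS blocked_by
FROM tickets a
LEFT JOIN tickets b ON a.blocked_by = b.id

Result:
item           | blocked_by 
---------------+------------
Memory leak    | NULL       
Wrong total    | Memory leak
Broken link    | Wrong total
Wrong timezone | Broken link
Slow page load | NULL       


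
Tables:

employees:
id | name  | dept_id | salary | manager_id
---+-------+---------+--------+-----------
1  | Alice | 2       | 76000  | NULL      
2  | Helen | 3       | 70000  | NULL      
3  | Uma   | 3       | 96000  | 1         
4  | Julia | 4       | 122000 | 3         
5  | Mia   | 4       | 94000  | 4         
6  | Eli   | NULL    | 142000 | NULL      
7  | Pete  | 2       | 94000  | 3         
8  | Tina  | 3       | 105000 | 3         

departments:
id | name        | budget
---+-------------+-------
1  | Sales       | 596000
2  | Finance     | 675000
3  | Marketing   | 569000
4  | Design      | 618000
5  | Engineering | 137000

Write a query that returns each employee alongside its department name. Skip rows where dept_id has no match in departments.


INNER JOIN keeps only employees rows whose dept_id matches an id in departments. Walk through each employee:
  - employee 1 (Alice): dept_id=2 -> matches Finance
  - employee 2 (Helen): dept_id=3 -> matches Marketing
  - employee 3 (Uma): dept_id=3 -> matches Marketing
  - employee 4 (Julia): dept_id=4 -> matches Design
  - employee 5 (Mia): dept_id=4 -> matches Design
  - employee 6 (Eli): dept_id=NULL, no match -> dropped
  - employee 7 (Pete): dept_id=2 -> matches Finance
  - employee 8 (Tina): dept_id=3 -> matches Marketing
So 1 of 8 rows is dropped.

SQL:
SELECT a.name, b.name AS department
FROM employees a
INNER JOIN departments b ON a.dept_id = b.id

Result:
name  | department
------+-----------
Alice | Finance   
Helen | Marketing 
Uma   | Marketing 
Julia | Design    
Mia   | Design    
Pete  | Finance   
Tina  | Marketing 


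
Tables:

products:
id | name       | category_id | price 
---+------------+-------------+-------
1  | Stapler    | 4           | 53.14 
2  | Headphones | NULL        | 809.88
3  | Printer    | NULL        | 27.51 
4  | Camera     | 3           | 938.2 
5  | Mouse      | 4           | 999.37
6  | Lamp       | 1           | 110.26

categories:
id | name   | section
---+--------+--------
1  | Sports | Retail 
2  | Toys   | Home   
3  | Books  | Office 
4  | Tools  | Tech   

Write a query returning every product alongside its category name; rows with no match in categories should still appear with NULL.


LEFT JOIN keeps every row from products (the left table); where category_id has no match in categories, the category columns become NULL. Walk through each product:
  - product 1 (Stapler): category_id=4 -> matches Tools
  - product 2 (Headphones): category_id=NULL, no match -> kept with NULL
  - product 3 (Printer): category_id=NULL, no match -> kept with NULL
  - product 4 (Camera): category_id=3 -> matches Books
  - product 5 (Mouse): category_id=4 -> matches Tools
  - product 6 (Lamp): category_id=1 -> matches Sports
All 6 rows appear; 2 have NULL category.

SQL:
SELECT a.name, b.name AS category
FROM products a
LEFT JOIN categories b ON a.category_id = b.id

Result:
name       | category
-----------+---------
Stapler    | Tools   
Headphones | NULL    
Printer    | NULL    
Camera     | Books   
Mouse      | Tools   
Lamp       | Sports  


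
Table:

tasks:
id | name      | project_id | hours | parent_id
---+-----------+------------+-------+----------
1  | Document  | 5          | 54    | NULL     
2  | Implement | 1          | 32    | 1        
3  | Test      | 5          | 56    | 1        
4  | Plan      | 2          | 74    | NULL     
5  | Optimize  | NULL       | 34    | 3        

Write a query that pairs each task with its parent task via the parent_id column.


This is a self-join: tasks is joined to a second copy of itself, matching each row's parent_id to another row's id. Use LEFT JOIN so rows with parent_id=NULL are kept.
  - task 1 (Document): parent_id=NULL -> NULL
  - task 2 (Implement): parent_id=1 -> Document
  - task 3 (Test): parent_id=1 -> Document
  - task 4 (Plan): parent_id=NULL -> NULL
  - task 5 (Optimize): parent_id=3 -> Test

SQL:
SELECT a.name AS item, b.name AS parent
FROM tasks a
LEFT JOIN tasks b ON a.parent_id = b.id

Result:
item      | parent  
----------+---------
Document  | NULL    
Implement | Document
Test      | Document
Plan      | NULL    
Optimize  | Test    


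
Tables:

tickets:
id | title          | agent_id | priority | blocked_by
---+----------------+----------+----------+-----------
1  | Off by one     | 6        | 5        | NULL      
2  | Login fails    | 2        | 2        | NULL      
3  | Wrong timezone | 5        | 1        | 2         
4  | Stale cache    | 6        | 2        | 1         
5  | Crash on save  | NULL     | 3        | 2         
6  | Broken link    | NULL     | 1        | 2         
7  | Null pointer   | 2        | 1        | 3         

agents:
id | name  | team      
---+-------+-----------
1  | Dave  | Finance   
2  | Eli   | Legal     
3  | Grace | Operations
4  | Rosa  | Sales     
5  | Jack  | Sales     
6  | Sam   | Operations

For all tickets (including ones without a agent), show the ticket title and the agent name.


LEFT JOIN keeps every row from tickets (the left table); where agent_id has no match in agents, the agent columns become NULL. Walk through each ticket:
  - ticket 1 (Off by one): agent_id=6 -> matches Sam
  - ticket 2 (Login fails): agent_id=2 -> matches Eli
  - ticket 3 (Wrong timezone): agent_id=5 -> matches Jack
  - ticket 4 (Stale cache): agent_id=6 -> matches Sam
  - ticket 5 (Crash on save): agent_id=NULL, no match -> kept with NULL
  - ticket 6 (Broken link): agent_id=NULL, no match -> kept with NULL
  - ticket 7 (Null pointer): agent_id=2 -> matches Eli
All 7 rows appear; 2 have NULL agent.

SQL:
SELECT a.title, b.name AS agent
FROM tickets a
LEFT JOIN agents b ON a.agent_id = b.id

Result:
title          | agent
---------------+------
Off by one     | Sam  
Login fails    | Eli  
Wrong timezone | Jack 
Stale cache    | Sam  
Crash on save  | NULL 
Broken link    | NULL 
Null pointer   | Eli  


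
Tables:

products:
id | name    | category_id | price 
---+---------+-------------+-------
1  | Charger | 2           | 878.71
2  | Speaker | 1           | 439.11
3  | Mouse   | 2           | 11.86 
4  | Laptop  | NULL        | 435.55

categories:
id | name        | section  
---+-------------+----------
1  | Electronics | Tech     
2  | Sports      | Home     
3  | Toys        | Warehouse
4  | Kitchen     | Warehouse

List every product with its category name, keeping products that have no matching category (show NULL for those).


LEFT JOIN keeps every row from products (the left table); where category_id has no match in categories, the category columns become NULL. Walk through each product:
  - product 1 (Charger): category_id=2 -> matches Sports
  - product 2 (Speaker): category_id=1 -> matches Electronics
  - product 3 (Mouse): category_id=2 -> matches Sports
  - product 4 (Laptop): category_id=NULL, no match -> kept with NULL
All 4 rows appear; 1 has NULL category.

SQL:
SELECT a.name, b.name AS category
FROM products a
LEFT JOIN categories b ON a.category_id = b.id

Result:
name    | category   
--------+------------
Charger | Sports     
Speaker | Electronics
Mouse   | Sports     
Laptop  | NULL       


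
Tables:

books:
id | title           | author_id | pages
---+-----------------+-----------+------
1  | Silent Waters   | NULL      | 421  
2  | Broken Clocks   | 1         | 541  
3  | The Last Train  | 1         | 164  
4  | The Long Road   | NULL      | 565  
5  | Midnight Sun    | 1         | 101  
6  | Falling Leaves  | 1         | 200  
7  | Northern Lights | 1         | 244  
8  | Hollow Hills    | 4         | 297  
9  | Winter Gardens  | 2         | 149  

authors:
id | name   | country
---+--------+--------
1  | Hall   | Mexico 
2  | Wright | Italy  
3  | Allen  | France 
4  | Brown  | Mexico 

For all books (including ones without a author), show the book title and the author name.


LEFT JOIN keeps every row from books (the left table); where author_id has no match in authors, the author columns become NULL. Walk through each book:
  - book 1 (Silent Waters): author_id=NULL, no match -> kept with NULL
  - book 2 (Broken Clocks): author_id=1 -> matches Hall
  - book 3 (The Last Train): author_id=1 -> matches Hall
  - book 4 (The Long Road): author_id=NULL, no match -> kept with NULL
  - book 5 (Midnight Sun): author_id=1 -> matches Hall
  - book 6 (Falling Leaves): author_id=1 -> matches Hall
  - book 7 (Northern Lights): author_id=1 -> matches Hall
  - book 8 (Hollow Hills): author_id=4 -> matches Brown
  - book 9 (Winter Gardens): author_id=2 -> matches Wright
All 9 rows appear; 2 have NULL author.

SQL:
SELECT a.title, b.name AS author
FROM books a
LEFT JOIN authors b ON a.author_id = b.id

Result:
title           | author
----------------+-------
Silent Waters   | NULL  
Broken Clocks   | Hall  
The Last Train  | Hall  
The Long Road   | NULL  
Midnight Sun    | Hall  
Falling Leaves  | Hall  
Northern Lights | Hall  
Hollow Hills    | Brown 
Winter Gardens  | Wright


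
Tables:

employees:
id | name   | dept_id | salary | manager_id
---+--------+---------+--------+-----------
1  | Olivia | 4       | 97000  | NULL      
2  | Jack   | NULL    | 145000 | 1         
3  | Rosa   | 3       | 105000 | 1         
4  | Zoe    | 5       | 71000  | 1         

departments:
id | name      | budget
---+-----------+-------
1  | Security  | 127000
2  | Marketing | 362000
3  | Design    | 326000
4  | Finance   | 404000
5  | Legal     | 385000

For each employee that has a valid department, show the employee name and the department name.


INNER JOIN keeps only employees rows whose dept_id matches an id in departments. Walk through each employee:
  - employee 1 (Olivia): dept_id=4 -> matches Finance
  - employee 2 (Jack): dept_id=NULL, no match -> dropped
  - employee 3 (Rosa): dept_id=3 -> matches Design
  - employee 4 (Zoe): dept_id=5 -> matches Legal
So 1 of 4 rows is dropped.

SQL:
SELECT a.name, b.name AS department
FROM employees a
INNER JOIN departments b ON a.dept_id = b.id

Result:
name   | department
-------+-----------
Olivia | Finance   
Rosa   | Design    
Zoe    | Legal     


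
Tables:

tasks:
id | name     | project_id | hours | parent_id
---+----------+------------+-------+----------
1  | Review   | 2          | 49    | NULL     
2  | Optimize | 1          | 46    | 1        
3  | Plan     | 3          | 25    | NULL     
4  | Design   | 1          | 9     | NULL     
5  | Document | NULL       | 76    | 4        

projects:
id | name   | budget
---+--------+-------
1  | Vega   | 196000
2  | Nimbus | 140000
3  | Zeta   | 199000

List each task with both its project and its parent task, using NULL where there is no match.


Two LEFT JOINs from the same base table tasks: one to projects via project_id, one to tasks itself via parent_id. Both are LEFT so every task is preserved.
Match against projects:
  - task 1 (Review): project_id=2 -> matches Nimbus
  - task 2 (Optimize): project_id=1 -> matches Vega
  - task 3 (Plan): project_id=3 -> matches Zeta
  - task 4 (Design): project_id=1 -> matches Vega
  - task 5 (Document): project_id=NULL, no match -> kept with NULL
Match against tasks (self):
  - task 1 (Review): parent_id=NULL -> NULL
  - task 2 (Optimize): parent_id=1 -> Review
  - task 3 (Plan): parent_id=NULL -> NULL
  - task 4 (Design): parent_id=NULL -> NULL
  - task 5 (Document): parent_id=4 -> Design

SQL:
SELECT a.name, b.name AS project, c.name AS parent
FROM tasks a
LEFT JOIN projects b ON a.project_id = b.id
LEFT JOIN tasks c ON a.parent_id = c.id

Result:
name     | project | parent
---------+---------+-------
Review   | Nimbus  | NULL  
Optimize | Vega    | Review
Plan     | Zeta    | NULL  
Design   | Vega    | NULL  
Document | NULL    | Design


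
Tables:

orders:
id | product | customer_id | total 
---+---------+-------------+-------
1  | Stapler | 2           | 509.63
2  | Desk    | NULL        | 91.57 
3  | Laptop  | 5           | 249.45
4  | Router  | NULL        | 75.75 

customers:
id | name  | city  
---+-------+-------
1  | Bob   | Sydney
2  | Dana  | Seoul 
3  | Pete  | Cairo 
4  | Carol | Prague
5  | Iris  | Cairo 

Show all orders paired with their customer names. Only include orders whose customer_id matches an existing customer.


INNER JOIN keeps only orders rows whose customer_id matches an id in customers. Walk through each order:
  - order 1 (Stapler): customer_id=2 -> matches Dana
  - order 2 (Desk): customer_id=NULL, no match -> dropped
  - order 3 (Laptop): customer_id=5 -> matches Iris
  - order 4 (Router): customer_id=NULL, no match -> dropped
So 2 of 4 rows are dropped.

SQL:
SELECT a.product, b.name AS customer
FROM orders a
INNER JOIN customers b ON a.customer_id = b.id

Result:
product | customer
--------+---------
Stapler | Dana    
Laptop  | Iris    


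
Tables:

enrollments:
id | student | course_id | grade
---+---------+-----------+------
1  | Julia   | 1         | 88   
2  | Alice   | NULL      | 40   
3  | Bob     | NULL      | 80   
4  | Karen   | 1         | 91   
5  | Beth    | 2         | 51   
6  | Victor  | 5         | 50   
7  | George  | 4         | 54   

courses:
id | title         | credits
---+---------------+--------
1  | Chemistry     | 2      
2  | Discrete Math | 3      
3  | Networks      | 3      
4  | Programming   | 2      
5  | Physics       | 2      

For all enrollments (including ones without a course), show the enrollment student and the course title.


LEFT JOIN keeps every row from enrollments (the left table); where course_id has no match in courses, the course columns become NULL. Walk through each enrollment:
  - enrollment 1 (Julia): course_id=1 -> matches Chemistry
  - enrollment 2 (Alice): course_id=NULL, no match -> kept with NULL
  - enrollment 3 (Bob): course_id=NULL, no match -> kept with NULL
  - enrollment 4 (Karen): course_id=1 -> matches Chemistry
  - enrollment 5 (Beth): course_id=2 -> matches Discrete Math
  - enrollment 6 (Victor): course_id=5 -> matches Physics
  - enrollment 7 (George): course_id=4 -> matches Programming
All 7 rows appear; 2 have NULL course.

SQL:
SELECT a.student, b.title AS course
FROM enrollments a
LEFT JOIN courses b ON a.course_id = b.id

Result:
student | course       
--------+--------------
Julia   | Chemistry    
Alice   | NULL         
Bob     | NULL         
Karen   | Chemistry    
Beth    | Discrete Math
Victor  | Physics      
George  | Programming  


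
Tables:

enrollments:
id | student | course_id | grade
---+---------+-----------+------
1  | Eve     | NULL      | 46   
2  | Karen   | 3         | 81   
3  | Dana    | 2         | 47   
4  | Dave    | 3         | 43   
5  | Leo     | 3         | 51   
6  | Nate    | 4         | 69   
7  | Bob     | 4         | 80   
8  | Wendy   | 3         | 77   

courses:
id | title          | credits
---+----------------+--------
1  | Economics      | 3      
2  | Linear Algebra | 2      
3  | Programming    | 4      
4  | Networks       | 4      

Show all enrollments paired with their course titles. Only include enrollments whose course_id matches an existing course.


INNER JOIN keeps only enrollments rows whose course_id matches an id in courses. Walk through each enrollment:
  - enrollment 1 (Eve): course_id=NULL, no match -> dropped
  - enrollment 2 (Karen): course_id=3 -> matches Programming
  - enrollment 3 (Dana): course_id=2 -> matches Linear Algebra
  - enrollment 4 (Dave): course_id=3 -> matches Programming
  - enrollment 5 (Leo): course_id=3 -> matches Programming
  - enrollment 6 (Nate): course_id=4 -> matches Networks
  - enrollment 7 (Bob): course_id=4 -> matches Networks
  - enrollment 8 (Wendy): course_id=3 -> matches Programming
So 1 of 8 rows is dropped.

SQL:
SELECT a.student, b.title AS course
FROM enrollments a
INNER JOIN courses b ON a.course_id = b.id

Result:
student | course        
--------+---------------
Karen   | Programming   
Dana    | Linear Algebra
Dave    | Programming   
Leo     | Programming   
Nate    | Networks      
Bob     | Networks      
Wendy   | Programming   


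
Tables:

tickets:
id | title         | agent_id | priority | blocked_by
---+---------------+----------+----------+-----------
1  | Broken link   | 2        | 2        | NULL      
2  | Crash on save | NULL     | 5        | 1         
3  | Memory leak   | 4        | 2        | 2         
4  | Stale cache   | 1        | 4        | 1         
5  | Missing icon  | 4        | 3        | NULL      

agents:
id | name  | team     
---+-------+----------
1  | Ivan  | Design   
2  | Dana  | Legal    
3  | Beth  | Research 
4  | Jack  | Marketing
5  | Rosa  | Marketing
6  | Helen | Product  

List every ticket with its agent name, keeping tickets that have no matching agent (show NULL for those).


LEFT JOIN keeps every row from tickets (the left table); where agent_id has no match in agents, the agent columns become NULL. Walk through each ticket:
  - ticket 1 (Broken link): agent_id=2 -> matches Dana
  - ticket 2 (Crash on save): agent_id=NULL, no match -> kept with NULL
  - ticket 3 (Memory leak): agent_id=4 -> matches Jack
  - ticket 4 (Stale cache): agent_id=1 -> matches Ivan
  - ticket 5 (Missing icon): agent_id=4 -> matches Jack
All 5 rows appear; 1 has NULL agent.

SQL:
SELECT a.title, b.name AS agent
FROM tickets a
LEFT JOIN agents b ON a.agent_id = b.id

Result:
title         | agent
--------------+------
Broken link   | Dana 
Crash on save | NULL 
Memory leak   | Jack 
Stale cache   | Ivan 
Missing icon  | Jack 


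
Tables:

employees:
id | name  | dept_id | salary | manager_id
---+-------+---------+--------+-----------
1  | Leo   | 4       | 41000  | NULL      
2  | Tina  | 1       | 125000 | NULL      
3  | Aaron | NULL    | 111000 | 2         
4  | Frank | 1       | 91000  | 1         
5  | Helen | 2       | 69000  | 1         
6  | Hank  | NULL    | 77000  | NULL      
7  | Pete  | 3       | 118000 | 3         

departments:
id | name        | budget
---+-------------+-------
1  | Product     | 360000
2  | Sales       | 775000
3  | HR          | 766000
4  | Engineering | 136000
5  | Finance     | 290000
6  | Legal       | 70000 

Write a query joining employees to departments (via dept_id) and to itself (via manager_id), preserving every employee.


Two LEFT JOINs from the same base table employees: one to departments via dept_id, one to employees itself via manager_id. Both are LEFT so every employee is preserved.
Match against departments:
  - employee 1 (Leo): dept_id=4 -> matches Engineering
  - employee 2 (Tina): dept_id=1 -> matches Product
  - employee 3 (Aaron): dept_id=NULL, no match -> kept with NULL
  - employee 4 (Frank): dept_id=1 -> matches Product
  - employee 5 (Helen): dept_id=2 -> matches Sales
  - employee 6 (Hank): dept_id=NULL, no match -> kept with NULL
  - employee 7 (Pete): dept_id=3 -> matches HR
Match against employees (self):
  - employee 1 (Leo): manager_id=NULL -> NULL
  - employee 2 (Tina): manager_id=NULL -> NULL
  - employee 3 (Aaron): manager_id=2 -> Tina
  - employee 4 (Frank): manager_id=1 -> Leo
  - employee 5 (Helen): manager_id=1 -> Leo
  - employee 6 (Hank): manager_id=NULL -> NULL
  - employee 7 (Pete): manager_id=3 -> Aaron

SQL:
SELECT a.name, b.name AS department, c.name AS manager
FROM employees a
LEFT JOIN departments b ON a.dept_id = b.id
LEFT JOIN employees c ON a.manager_id = c.id

Result:
name  | department  | manager
------+-------------+--------
Leo   | Engineering | NULL   
Tina  | Product     | NULL   
Aaron | NULL        | Tina   
Frank | Product     | Leo    
Helen | Sales       | Leo    
Hank  | NULL        | NULL   
Pete  | HR          | Aaron  


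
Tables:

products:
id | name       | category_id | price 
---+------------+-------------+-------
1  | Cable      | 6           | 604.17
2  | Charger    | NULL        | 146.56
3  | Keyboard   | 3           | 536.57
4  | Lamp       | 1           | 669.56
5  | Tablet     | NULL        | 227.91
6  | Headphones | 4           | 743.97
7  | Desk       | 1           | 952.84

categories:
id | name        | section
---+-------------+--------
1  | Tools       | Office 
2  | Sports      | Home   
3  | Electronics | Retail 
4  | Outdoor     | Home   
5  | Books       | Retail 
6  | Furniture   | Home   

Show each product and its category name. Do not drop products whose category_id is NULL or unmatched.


LEFT JOIN keeps every row from products (the left table); where category_id has no match in categories, the category columns become NULL. Walk through each product:
  - product 1 (Cable): category_id=6 -> matches Furniture
  - product 2 (Charger): category_id=NULL, no match -> kept with NULL
  - product 3 (Keyboard): category_id=3 -> matches Electronics
  - product 4 (Lamp): category_id=1 -> matches Tools
  - product 5 (Tablet): category_id=NULL, no match -> kept with NULL
  - product 6 (Headphones): category_id=4 -> matches Outdoor
  - product 7 (Desk): category_id=1 -> matches Tools
All 7 rows appear; 2 have NULL category.

SQL:
SELECT a.name, b.name AS category
FROM products a
LEFT JOIN categories b ON a.category_id = b.id

Result:
name       | category   
-----------+------------
Cable      | Furniture  
Charger    | NULL       
Keyboard   | Electronics
Lamp       | Tools      
Tablet     | NULL       
Headphones | Outdoor    
Desk       | Tools      
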